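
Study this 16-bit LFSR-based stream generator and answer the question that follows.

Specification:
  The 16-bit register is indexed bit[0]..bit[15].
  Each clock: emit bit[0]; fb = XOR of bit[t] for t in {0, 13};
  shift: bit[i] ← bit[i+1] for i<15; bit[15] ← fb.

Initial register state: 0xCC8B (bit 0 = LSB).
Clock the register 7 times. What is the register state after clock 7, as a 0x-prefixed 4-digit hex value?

0x4B99

reg_0 = 0xCC8B
clock 1: out=1, reg = 0xE645
clock 2: out=1, reg = 0x7322
clock 3: out=0, reg = 0xB991
clock 4: out=1, reg = 0x5CC8
clock 5: out=0, reg = 0x2E64
clock 6: out=0, reg = 0x9732
clock 7: out=0, reg = 0x4B99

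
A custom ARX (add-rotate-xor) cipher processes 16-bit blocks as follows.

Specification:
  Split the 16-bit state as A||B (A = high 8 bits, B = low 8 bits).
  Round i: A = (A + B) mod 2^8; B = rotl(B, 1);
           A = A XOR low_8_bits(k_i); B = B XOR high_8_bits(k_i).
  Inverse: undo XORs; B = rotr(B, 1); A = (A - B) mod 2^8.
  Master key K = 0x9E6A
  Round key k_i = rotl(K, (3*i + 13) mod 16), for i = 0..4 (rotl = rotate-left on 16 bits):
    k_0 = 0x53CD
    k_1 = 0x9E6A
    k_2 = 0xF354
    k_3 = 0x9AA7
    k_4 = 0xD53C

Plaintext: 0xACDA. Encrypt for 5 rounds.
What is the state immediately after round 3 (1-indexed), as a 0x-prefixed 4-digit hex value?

s_0 = plaintext = 0xACDA
s_1 = Round(s_0, k_0) = 0x4BE6
s_2 = Round(s_1, k_1) = 0x5B53
s_3 = Round(s_2, k_2) = 0xFA55
s_4 = Round(s_3, k_3) = 0xE830
s_5 = Round(s_4, k_4) = 0x24B5

0xFA55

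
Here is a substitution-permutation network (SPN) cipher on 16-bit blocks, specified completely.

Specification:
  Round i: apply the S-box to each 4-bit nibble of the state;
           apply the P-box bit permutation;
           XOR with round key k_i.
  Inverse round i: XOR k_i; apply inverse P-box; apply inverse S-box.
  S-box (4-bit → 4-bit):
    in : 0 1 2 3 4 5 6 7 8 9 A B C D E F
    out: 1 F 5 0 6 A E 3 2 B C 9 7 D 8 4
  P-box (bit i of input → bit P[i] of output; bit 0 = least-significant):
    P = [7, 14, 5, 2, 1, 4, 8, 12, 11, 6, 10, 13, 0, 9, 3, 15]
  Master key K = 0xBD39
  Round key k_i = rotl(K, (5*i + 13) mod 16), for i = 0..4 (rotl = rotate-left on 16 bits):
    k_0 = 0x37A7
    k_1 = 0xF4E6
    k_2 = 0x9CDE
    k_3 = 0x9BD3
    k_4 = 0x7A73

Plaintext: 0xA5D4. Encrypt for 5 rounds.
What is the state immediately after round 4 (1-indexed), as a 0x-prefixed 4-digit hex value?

s_0 = plaintext = 0xA5D4
s_1 = Round(s_0, k_0) = 0xC6CD
s_2 = Round(s_1, k_1) = 0xD319
s_3 = Round(s_2, k_2) = 0x4D41
s_4 = Round(s_3, k_3) = 0xF46F
s_5 = Round(s_4, k_4) = 0x6F0B

0xF46F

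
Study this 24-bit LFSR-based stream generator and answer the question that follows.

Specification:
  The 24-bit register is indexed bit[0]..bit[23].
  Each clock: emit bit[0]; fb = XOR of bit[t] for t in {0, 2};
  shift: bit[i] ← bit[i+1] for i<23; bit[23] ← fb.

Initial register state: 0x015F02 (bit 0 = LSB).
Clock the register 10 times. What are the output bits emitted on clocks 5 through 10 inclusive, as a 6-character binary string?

000011

reg_0 = 0x015F02
clock 1: out=0, reg = 0x00AF81
clock 2: out=1, reg = 0x8057C0
clock 3: out=0, reg = 0x402BE0
clock 4: out=0, reg = 0x2015F0
clock 5: out=0, reg = 0x100AF8
clock 6: out=0, reg = 0x08057C
clock 7: out=0, reg = 0x8402BE
clock 8: out=0, reg = 0xC2015F
clock 9: out=1, reg = 0x6100AF
clock 10: out=1, reg = 0x308057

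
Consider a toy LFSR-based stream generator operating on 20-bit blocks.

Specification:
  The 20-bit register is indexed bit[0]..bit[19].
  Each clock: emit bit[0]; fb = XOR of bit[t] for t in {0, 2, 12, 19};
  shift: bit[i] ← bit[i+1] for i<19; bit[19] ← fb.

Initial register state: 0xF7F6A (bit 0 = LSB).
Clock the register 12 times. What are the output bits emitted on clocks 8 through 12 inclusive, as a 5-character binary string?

reg_0 = 0xF7F6A
clock 1: out=0, reg = 0x7BFB5
clock 2: out=1, reg = 0xBDFDA
clock 3: out=0, reg = 0x5EFED
clock 4: out=1, reg = 0x2F7F6
clock 5: out=0, reg = 0x17BFB
clock 6: out=1, reg = 0x0BDFD
clock 7: out=1, reg = 0x85EFE
clock 8: out=0, reg = 0xC2F7F
clock 9: out=1, reg = 0xE17BF
clock 10: out=1, reg = 0x70BDF
clock 11: out=1, reg = 0x385EF
clock 12: out=1, reg = 0x1C2F7

01111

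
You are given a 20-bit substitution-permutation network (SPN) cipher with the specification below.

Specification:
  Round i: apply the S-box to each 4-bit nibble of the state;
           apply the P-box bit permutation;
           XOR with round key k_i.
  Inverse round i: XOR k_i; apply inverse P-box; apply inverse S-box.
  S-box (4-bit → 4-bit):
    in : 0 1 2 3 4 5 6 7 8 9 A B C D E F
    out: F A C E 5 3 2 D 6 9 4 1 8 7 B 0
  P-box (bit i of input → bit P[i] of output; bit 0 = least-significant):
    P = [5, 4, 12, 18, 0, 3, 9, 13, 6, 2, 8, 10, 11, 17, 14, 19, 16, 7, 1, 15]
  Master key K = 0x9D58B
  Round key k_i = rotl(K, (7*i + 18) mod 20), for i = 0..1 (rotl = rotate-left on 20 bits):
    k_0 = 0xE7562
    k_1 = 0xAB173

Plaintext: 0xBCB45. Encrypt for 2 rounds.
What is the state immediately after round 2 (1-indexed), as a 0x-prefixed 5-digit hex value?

0x74C29

s_0 = plaintext = 0xBCB45
s_1 = Round(s_0, k_0) = 0x77713
s_2 = Round(s_1, k_1) = 0x74C29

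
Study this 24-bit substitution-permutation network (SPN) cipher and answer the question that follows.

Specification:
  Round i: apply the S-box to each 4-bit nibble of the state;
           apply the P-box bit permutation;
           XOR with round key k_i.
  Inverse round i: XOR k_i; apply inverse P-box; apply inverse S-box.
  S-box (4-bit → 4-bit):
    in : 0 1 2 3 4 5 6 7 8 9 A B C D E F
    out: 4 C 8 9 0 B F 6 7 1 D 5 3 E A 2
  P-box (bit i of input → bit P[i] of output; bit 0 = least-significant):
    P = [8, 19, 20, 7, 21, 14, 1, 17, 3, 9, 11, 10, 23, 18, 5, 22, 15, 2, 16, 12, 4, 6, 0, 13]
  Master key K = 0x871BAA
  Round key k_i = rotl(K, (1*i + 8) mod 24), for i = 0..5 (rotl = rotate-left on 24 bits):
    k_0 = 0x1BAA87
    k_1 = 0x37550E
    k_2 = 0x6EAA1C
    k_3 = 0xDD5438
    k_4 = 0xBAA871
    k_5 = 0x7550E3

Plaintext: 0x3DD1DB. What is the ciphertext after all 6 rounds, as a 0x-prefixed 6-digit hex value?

0x0D1A9E

s_0 = plaintext = 0x3DD1DB
s_1 = Round(s_0, k_0) = 0x4CD7B1
s_2 = Round(s_1, k_1) = 0x43DFA8
s_3 = Round(s_2, k_2) = 0x10393E
s_4 = Round(s_3, k_3) = 0x3674B1
s_5 = Round(s_4, k_4) = 0x8F18C7
s_6 = Round(s_5, k_5) = 0x0D1A9E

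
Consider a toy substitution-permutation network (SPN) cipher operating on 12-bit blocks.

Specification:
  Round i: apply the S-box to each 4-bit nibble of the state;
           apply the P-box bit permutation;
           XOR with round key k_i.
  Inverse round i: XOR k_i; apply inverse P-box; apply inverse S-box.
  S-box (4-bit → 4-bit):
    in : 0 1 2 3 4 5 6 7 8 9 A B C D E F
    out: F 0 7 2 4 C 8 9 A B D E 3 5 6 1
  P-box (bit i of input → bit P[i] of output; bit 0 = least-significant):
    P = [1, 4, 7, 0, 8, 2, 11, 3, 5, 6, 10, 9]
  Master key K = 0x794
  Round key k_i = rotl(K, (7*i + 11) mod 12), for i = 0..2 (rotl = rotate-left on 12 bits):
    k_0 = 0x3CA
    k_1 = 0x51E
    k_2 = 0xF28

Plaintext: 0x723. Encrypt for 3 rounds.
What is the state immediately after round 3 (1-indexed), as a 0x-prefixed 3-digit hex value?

0xCBC

s_0 = plaintext = 0x723
s_1 = Round(s_0, k_0) = 0x8FE
s_2 = Round(s_1, k_1) = 0x6CE
s_3 = Round(s_2, k_2) = 0xCBC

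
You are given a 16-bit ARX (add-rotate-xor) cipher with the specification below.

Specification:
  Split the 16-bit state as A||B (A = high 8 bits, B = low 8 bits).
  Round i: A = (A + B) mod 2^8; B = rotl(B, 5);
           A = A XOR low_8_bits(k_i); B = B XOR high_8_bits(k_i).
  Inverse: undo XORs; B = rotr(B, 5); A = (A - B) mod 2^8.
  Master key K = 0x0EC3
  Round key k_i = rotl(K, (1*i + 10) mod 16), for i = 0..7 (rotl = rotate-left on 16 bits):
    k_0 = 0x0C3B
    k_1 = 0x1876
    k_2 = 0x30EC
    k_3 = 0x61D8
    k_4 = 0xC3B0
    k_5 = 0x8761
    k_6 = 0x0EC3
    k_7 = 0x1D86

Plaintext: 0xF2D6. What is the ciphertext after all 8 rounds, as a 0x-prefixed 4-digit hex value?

s_0 = plaintext = 0xF2D6
s_1 = Round(s_0, k_0) = 0xF3D6
s_2 = Round(s_1, k_1) = 0xBFC2
s_3 = Round(s_2, k_2) = 0x6D68
s_4 = Round(s_3, k_3) = 0x0D6C
s_5 = Round(s_4, k_4) = 0xC94E
s_6 = Round(s_5, k_5) = 0x764E
s_7 = Round(s_6, k_6) = 0x07C7
s_8 = Round(s_7, k_7) = 0x48E5

0x48E5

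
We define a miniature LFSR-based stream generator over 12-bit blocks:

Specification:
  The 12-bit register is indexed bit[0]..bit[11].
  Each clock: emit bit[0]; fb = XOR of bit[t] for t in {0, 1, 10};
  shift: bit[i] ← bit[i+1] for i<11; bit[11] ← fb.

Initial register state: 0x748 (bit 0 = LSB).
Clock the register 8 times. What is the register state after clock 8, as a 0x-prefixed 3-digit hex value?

0xC97

reg_0 = 0x748
clock 1: out=0, reg = 0xBA4
clock 2: out=0, reg = 0x5D2
clock 3: out=0, reg = 0x2E9
clock 4: out=1, reg = 0x974
clock 5: out=0, reg = 0x4BA
clock 6: out=0, reg = 0x25D
clock 7: out=1, reg = 0x92E
clock 8: out=0, reg = 0xC97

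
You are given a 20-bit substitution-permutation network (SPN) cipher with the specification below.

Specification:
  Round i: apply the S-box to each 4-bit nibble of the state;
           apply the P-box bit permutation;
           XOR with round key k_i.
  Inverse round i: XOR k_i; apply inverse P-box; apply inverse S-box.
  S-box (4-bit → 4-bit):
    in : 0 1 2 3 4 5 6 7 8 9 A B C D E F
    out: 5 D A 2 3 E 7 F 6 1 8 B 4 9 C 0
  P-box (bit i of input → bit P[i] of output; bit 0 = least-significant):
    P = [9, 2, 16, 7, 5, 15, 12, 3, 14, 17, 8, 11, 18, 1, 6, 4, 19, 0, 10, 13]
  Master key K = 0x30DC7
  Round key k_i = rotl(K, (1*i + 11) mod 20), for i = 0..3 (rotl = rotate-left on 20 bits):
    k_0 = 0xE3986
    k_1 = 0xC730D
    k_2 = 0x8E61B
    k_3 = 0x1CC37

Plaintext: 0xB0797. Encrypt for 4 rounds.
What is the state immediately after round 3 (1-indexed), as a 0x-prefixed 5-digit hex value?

s_0 = plaintext = 0xB0797
s_1 = Round(s_0, k_0) = 0x15263
s_2 = Round(s_1, k_1) = 0x6CF7B
s_3 = Round(s_2, k_2) = 0x070F6
s_4 = Round(s_3, k_3) = 0xC8B61

0x070F6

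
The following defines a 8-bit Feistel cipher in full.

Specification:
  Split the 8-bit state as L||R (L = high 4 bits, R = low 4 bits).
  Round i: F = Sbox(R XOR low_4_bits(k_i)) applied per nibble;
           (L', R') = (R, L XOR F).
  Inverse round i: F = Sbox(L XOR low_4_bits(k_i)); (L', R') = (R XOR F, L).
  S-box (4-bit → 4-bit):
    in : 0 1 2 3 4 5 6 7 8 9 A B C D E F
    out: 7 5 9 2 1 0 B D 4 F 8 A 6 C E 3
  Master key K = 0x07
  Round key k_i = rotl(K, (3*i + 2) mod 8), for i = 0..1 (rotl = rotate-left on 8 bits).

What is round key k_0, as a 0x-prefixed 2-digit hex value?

0x1C

K = 0x07
k_0 = rotl(K, (3*0+2) mod 8) = rotl(K, 2) = 0x1C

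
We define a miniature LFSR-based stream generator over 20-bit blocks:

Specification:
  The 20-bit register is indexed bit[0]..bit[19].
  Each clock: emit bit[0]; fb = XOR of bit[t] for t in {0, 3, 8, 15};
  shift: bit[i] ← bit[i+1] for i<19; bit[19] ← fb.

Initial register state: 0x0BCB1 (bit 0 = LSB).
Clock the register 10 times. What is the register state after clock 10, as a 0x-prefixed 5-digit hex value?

0x3682F

reg_0 = 0x0BCB1
clock 1: out=1, reg = 0x05E58
clock 2: out=0, reg = 0x82F2C
clock 3: out=0, reg = 0x41796
clock 4: out=0, reg = 0xA0BCB
clock 5: out=1, reg = 0xD05E5
clock 6: out=1, reg = 0x682F2
clock 7: out=0, reg = 0xB4179
clock 8: out=1, reg = 0xDA0BC
clock 9: out=0, reg = 0x6D05E
clock 10: out=0, reg = 0x3682F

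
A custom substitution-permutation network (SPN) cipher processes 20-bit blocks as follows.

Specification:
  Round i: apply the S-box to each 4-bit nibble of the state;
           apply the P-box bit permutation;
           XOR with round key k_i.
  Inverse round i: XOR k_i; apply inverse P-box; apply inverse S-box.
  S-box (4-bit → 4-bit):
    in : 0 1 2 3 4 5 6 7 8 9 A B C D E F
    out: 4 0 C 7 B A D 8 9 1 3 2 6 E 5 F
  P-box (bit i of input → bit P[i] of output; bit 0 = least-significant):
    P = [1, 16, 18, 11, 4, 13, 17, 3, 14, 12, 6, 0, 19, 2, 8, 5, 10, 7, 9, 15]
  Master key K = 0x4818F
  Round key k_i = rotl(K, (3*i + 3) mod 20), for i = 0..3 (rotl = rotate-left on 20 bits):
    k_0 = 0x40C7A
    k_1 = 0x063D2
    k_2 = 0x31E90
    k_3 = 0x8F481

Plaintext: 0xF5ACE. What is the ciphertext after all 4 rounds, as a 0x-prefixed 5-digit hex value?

0x9161E

s_0 = plaintext = 0xF5ACE
s_1 = Round(s_0, k_0) = 0x2FADC
s_2 = Round(s_1, k_1) = 0xF90FE
s_3 = Round(s_2, k_2) = 0xDB84A
s_4 = Round(s_3, k_3) = 0x9161E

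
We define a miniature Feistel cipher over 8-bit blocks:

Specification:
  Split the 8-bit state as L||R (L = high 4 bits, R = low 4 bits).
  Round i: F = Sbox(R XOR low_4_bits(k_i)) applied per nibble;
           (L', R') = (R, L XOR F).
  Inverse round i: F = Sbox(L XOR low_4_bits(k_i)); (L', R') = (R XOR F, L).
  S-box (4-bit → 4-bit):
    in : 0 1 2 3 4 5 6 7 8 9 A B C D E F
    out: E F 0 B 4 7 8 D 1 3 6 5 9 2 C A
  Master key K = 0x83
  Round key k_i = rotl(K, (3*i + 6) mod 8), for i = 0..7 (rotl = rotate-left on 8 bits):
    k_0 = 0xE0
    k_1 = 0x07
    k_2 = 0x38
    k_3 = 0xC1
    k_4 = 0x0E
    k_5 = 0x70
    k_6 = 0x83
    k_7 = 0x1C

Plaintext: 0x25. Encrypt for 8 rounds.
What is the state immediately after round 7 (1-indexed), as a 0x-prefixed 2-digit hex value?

s_0 = plaintext = 0x25
s_1 = Round(s_0, k_0) = 0x55
s_2 = Round(s_1, k_1) = 0x55
s_3 = Round(s_2, k_2) = 0x57
s_4 = Round(s_3, k_3) = 0x7D
s_5 = Round(s_4, k_4) = 0xDC
s_6 = Round(s_5, k_5) = 0xC4
s_7 = Round(s_6, k_6) = 0x41
s_8 = Round(s_7, k_7) = 0x16

0x41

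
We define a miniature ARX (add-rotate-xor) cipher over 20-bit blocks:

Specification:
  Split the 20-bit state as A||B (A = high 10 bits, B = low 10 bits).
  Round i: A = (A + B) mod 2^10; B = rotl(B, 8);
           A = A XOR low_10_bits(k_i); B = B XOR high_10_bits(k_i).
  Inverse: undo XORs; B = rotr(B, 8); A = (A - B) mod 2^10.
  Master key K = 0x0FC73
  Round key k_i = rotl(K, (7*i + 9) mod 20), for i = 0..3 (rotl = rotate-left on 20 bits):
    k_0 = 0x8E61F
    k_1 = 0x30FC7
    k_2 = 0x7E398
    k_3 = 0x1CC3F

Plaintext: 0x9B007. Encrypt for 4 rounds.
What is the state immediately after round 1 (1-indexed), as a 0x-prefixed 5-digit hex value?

s_0 = plaintext = 0x9B007
s_1 = Round(s_0, k_0) = 0x1B138
s_2 = Round(s_1, k_1) = 0x98C8D
s_3 = Round(s_2, k_2) = 0x5A0DB
s_4 = Round(s_3, k_3) = 0x9F345

0x1B138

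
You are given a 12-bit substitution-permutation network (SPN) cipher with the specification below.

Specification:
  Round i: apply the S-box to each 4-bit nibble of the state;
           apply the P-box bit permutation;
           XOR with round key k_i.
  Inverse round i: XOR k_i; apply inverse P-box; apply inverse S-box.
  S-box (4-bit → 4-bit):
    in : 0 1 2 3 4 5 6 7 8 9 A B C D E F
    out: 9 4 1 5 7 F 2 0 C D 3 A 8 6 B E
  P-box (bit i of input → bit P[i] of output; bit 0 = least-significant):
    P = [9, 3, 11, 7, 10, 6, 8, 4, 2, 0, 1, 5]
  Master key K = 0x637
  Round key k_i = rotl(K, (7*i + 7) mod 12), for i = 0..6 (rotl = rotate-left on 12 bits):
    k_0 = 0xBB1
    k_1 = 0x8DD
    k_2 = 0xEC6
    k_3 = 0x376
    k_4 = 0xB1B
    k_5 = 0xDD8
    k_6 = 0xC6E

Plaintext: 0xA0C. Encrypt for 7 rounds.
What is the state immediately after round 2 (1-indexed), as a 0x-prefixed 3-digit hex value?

s_0 = plaintext = 0xA0C
s_1 = Round(s_0, k_0) = 0xF24
s_2 = Round(s_1, k_1) = 0x6F6
s_3 = Round(s_2, k_2) = 0xF9F
s_4 = Round(s_3, k_3) = 0xECD
s_5 = Round(s_4, k_4) = 0x326
s_6 = Round(s_5, k_5) = 0x9D6
s_7 = Round(s_6, k_6) = 0xD00

0x6F6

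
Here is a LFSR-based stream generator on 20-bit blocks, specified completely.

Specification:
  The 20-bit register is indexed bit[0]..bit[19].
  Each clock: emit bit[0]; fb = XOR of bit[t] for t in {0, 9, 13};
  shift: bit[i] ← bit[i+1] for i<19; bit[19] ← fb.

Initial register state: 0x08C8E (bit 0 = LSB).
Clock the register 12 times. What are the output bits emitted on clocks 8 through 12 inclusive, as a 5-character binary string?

10011

reg_0 = 0x08C8E
clock 1: out=0, reg = 0x04647
clock 2: out=1, reg = 0x02323
clock 3: out=1, reg = 0x81191
clock 4: out=1, reg = 0xC08C8
clock 5: out=0, reg = 0x60464
clock 6: out=0, reg = 0x30232
clock 7: out=0, reg = 0x98119
clock 8: out=1, reg = 0xCC08C
clock 9: out=0, reg = 0x66046
clock 10: out=0, reg = 0xB3023
clock 11: out=1, reg = 0x59811
clock 12: out=1, reg = 0xACC08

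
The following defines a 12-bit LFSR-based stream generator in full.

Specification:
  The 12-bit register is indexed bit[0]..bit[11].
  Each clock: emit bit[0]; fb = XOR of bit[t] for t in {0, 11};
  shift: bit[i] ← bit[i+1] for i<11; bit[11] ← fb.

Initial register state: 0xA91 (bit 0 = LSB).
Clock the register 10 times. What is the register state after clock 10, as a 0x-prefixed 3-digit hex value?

reg_0 = 0xA91
clock 1: out=1, reg = 0x548
clock 2: out=0, reg = 0x2A4
clock 3: out=0, reg = 0x152
clock 4: out=0, reg = 0x0A9
clock 5: out=1, reg = 0x854
clock 6: out=0, reg = 0xC2A
clock 7: out=0, reg = 0xE15
clock 8: out=1, reg = 0x70A
clock 9: out=0, reg = 0x385
clock 10: out=1, reg = 0x9C2

0x9C2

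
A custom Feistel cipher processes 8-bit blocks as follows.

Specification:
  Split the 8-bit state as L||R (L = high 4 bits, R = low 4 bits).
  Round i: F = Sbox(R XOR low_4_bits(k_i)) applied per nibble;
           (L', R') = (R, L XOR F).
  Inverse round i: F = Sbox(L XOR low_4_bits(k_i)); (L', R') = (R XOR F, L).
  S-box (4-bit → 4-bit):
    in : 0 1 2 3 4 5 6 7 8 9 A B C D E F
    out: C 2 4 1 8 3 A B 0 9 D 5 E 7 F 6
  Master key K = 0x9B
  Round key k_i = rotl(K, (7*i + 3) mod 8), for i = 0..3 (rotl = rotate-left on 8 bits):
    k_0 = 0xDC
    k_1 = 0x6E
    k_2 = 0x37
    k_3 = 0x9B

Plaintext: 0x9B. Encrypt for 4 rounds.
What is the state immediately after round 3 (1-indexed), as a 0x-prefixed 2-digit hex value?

0x56

s_0 = plaintext = 0x9B
s_1 = Round(s_0, k_0) = 0xB2
s_2 = Round(s_1, k_1) = 0x25
s_3 = Round(s_2, k_2) = 0x56
s_4 = Round(s_3, k_3) = 0x62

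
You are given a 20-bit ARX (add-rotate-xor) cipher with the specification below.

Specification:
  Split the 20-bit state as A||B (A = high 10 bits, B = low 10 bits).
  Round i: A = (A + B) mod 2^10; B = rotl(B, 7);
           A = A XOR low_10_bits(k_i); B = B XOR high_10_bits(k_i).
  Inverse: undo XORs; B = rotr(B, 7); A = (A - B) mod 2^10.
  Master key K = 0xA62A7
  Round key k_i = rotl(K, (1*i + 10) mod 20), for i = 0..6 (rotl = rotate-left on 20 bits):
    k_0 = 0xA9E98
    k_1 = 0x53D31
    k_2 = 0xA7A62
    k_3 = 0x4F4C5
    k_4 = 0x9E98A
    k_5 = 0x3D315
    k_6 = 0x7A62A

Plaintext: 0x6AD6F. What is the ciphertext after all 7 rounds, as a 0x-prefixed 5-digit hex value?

0x92D40

s_0 = plaintext = 0x6AD6F
s_1 = Round(s_0, k_0) = 0x6090A
s_2 = Round(s_1, k_1) = 0xEF46E
s_3 = Round(s_2, k_2) = 0x92593
s_4 = Round(s_3, k_3) = 0xC648F
s_5 = Round(s_4, k_4) = 0x889EB
s_6 = Round(s_5, k_5) = 0xC6149
s_7 = Round(s_6, k_6) = 0x92D40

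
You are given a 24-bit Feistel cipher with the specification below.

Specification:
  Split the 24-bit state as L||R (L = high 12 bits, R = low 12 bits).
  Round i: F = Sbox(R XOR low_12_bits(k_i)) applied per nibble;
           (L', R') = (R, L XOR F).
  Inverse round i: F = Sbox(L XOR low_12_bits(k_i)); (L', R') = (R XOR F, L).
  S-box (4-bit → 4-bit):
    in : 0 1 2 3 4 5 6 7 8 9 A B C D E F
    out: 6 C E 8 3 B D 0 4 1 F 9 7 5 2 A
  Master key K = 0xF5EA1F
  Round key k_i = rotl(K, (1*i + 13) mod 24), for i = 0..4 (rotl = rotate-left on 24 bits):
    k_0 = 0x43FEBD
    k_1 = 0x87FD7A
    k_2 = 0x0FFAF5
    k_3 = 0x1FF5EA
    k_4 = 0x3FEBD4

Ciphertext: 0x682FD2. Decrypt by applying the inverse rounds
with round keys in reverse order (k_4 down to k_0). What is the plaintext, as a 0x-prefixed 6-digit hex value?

0x2373D7

s_0 = ciphertext = 0x682FD2
s_1 = InvRound(s_0, k_4) = 0xA6F682
s_2 = InvRound(s_1, k_3) = 0xCC9A6F
s_3 = InvRound(s_2, k_2) = 0x7E8CC9
s_4 = InvRound(s_3, k_1) = 0x3D77E8
s_5 = InvRound(s_4, k_0) = 0x2373D7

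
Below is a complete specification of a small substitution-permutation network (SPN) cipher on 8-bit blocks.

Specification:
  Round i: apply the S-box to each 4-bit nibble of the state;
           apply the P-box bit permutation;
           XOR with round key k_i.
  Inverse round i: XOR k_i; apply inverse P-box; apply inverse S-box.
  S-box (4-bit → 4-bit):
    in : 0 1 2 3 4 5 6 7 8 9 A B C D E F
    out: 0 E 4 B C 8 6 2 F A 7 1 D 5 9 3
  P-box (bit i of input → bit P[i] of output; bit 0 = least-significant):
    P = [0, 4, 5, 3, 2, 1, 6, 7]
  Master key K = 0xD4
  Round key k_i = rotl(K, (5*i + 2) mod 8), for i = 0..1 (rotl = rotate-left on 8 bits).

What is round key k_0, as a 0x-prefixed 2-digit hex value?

0x53

K = 0xD4
k_0 = rotl(K, (5*0+2) mod 8) = rotl(K, 2) = 0x53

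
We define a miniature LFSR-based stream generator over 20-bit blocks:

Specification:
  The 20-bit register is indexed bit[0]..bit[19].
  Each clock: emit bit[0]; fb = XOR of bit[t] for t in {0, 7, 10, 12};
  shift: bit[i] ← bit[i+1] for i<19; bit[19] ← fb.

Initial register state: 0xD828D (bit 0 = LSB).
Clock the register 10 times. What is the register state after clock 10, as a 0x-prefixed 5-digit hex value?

0x8C360

reg_0 = 0xD828D
clock 1: out=1, reg = 0x6C146
clock 2: out=0, reg = 0x360A3
clock 3: out=1, reg = 0x1B051
clock 4: out=1, reg = 0x0D828
clock 5: out=0, reg = 0x86C14
clock 6: out=0, reg = 0xC360A
clock 7: out=0, reg = 0x61B05
clock 8: out=1, reg = 0x30D82
clock 9: out=0, reg = 0x186C1
clock 10: out=1, reg = 0x8C360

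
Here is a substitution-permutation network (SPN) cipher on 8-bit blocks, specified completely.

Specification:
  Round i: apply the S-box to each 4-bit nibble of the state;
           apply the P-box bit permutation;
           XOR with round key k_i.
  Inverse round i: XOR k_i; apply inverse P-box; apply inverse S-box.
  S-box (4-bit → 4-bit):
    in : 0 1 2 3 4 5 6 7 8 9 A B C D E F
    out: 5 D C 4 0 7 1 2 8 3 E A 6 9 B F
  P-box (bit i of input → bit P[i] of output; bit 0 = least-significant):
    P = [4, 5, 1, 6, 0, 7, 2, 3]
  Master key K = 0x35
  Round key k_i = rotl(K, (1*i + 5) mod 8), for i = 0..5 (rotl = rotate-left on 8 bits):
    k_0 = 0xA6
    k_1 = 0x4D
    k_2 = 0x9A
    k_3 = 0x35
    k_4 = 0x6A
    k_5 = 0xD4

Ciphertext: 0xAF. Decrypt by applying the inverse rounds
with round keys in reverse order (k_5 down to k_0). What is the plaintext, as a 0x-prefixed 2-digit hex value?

s_0 = ciphertext = 0xAF
s_1 = InvRound(s_0, k_5) = 0xDF
s_2 = InvRound(s_1, k_4) = 0x59
s_3 = InvRound(s_2, k_3) = 0x2B
s_4 = InvRound(s_3, k_2) = 0x99
s_5 = InvRound(s_4, k_1) = 0xCD
s_6 = InvRound(s_5, k_0) = 0xDA

0xDA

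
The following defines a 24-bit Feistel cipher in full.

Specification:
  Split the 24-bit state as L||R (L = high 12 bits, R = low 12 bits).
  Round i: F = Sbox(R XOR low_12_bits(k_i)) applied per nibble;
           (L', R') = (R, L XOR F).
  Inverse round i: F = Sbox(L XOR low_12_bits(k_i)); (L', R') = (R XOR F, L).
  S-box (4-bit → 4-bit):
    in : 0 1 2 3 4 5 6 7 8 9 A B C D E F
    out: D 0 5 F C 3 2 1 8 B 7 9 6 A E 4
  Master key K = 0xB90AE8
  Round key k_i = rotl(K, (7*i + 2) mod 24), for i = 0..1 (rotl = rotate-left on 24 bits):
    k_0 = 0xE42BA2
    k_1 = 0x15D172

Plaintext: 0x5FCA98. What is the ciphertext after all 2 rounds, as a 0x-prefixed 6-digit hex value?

0x50B683

s_0 = plaintext = 0x5FCA98
s_1 = Round(s_0, k_0) = 0xA9850B
s_2 = Round(s_1, k_1) = 0x50B683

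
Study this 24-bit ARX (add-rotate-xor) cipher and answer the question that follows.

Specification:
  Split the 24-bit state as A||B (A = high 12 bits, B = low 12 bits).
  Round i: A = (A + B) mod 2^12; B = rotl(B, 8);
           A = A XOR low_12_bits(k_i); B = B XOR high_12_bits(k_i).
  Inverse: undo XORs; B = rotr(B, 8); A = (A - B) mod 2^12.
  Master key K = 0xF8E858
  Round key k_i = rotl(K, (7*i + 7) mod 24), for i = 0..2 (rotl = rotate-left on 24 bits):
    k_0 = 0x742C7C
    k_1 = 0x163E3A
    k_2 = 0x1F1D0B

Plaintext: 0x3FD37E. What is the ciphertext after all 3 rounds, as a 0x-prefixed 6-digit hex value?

0x2315BE

s_0 = plaintext = 0x3FD37E
s_1 = Round(s_0, k_0) = 0xB07975
s_2 = Round(s_1, k_1) = 0xA464F4
s_3 = Round(s_2, k_2) = 0x2315BE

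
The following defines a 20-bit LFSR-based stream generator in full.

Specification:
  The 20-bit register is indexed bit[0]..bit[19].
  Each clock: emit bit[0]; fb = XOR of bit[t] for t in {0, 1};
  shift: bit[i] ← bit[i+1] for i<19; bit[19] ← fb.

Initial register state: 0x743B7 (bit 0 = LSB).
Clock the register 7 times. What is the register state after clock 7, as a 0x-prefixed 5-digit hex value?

0xD8E87

reg_0 = 0x743B7
clock 1: out=1, reg = 0x3A1DB
clock 2: out=1, reg = 0x1D0ED
clock 3: out=1, reg = 0x8E876
clock 4: out=0, reg = 0xC743B
clock 5: out=1, reg = 0x63A1D
clock 6: out=1, reg = 0xB1D0E
clock 7: out=0, reg = 0xD8E87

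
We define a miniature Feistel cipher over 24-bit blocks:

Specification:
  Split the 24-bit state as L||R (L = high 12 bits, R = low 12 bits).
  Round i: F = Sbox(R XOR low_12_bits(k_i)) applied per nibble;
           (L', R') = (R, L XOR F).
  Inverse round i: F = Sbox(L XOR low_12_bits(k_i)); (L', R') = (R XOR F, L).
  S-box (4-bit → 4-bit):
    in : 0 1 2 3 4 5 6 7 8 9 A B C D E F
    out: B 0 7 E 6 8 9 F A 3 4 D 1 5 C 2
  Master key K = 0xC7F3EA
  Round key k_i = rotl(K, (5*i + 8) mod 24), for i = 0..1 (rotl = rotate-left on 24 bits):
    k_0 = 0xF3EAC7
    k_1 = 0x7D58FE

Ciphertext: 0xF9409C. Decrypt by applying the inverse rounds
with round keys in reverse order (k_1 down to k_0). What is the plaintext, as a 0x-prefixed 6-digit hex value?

s_0 = ciphertext = 0xF9409C
s_1 = InvRound(s_0, k_1) = 0xF08F94
s_2 = InvRound(s_1, k_0) = 0x786F08

0x786F08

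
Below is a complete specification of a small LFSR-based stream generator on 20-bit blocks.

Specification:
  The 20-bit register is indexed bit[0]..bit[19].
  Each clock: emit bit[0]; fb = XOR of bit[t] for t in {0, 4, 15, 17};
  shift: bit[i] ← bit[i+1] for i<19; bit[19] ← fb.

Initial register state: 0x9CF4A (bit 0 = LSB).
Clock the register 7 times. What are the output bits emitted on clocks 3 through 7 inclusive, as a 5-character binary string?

01001

reg_0 = 0x9CF4A
clock 1: out=0, reg = 0xCE7A5
clock 2: out=1, reg = 0x673D2
clock 3: out=0, reg = 0x339E9
clock 4: out=1, reg = 0x19CF4
clock 5: out=0, reg = 0x0CE7A
clock 6: out=0, reg = 0x0673D
clock 7: out=1, reg = 0x0339E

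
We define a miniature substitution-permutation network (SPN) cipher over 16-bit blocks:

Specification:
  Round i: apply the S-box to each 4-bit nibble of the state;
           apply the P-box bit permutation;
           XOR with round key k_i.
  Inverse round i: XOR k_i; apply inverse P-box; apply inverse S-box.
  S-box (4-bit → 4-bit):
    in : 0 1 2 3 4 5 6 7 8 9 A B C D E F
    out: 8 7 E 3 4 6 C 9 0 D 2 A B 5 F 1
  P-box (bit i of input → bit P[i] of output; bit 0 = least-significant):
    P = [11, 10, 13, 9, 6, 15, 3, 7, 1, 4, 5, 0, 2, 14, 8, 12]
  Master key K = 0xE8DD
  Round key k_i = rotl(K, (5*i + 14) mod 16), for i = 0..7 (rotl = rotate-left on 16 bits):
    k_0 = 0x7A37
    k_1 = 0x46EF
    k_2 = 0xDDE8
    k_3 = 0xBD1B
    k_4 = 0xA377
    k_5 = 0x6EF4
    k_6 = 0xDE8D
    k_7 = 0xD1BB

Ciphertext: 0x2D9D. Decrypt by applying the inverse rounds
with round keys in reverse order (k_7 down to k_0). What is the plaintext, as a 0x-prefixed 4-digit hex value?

0x569C

s_0 = ciphertext = 0x2D9D
s_1 = InvRound(s_0, k_7) = 0xCDA1
s_2 = InvRound(s_1, k_6) = 0x9440
s_3 = InvRound(s_2, k_5) = 0xC5B9
s_4 = InvRound(s_3, k_4) = 0x3F92
s_5 = InvRound(s_4, k_3) = 0x8020
s_6 = InvRound(s_5, k_2) = 0x2893
s_7 = InvRound(s_6, k_1) = 0x35DE
s_8 = InvRound(s_7, k_0) = 0x569C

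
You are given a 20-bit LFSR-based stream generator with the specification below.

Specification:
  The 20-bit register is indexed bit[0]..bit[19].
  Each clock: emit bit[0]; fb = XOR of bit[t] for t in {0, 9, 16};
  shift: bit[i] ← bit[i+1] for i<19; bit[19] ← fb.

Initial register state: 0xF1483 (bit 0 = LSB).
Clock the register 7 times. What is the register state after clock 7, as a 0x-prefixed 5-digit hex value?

reg_0 = 0xF1483
clock 1: out=1, reg = 0x78A41
clock 2: out=1, reg = 0xBC520
clock 3: out=0, reg = 0xDE290
clock 4: out=0, reg = 0x6F148
clock 5: out=0, reg = 0x378A4
clock 6: out=0, reg = 0x9BC52
clock 7: out=0, reg = 0xCDE29

0xCDE29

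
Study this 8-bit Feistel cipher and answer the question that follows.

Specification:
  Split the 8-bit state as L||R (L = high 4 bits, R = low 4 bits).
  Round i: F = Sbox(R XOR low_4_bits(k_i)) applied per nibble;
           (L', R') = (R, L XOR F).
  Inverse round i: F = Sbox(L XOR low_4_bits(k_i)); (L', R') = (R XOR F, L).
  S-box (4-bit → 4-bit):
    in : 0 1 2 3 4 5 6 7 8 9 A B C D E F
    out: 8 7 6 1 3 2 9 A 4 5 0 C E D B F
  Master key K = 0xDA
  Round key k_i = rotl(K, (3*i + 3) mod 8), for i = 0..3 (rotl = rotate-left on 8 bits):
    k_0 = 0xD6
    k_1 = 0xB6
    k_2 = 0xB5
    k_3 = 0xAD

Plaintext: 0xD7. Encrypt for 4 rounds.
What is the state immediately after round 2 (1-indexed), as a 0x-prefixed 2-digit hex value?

0xA9

s_0 = plaintext = 0xD7
s_1 = Round(s_0, k_0) = 0x7A
s_2 = Round(s_1, k_1) = 0xA9
s_3 = Round(s_2, k_2) = 0x94
s_4 = Round(s_3, k_3) = 0x4C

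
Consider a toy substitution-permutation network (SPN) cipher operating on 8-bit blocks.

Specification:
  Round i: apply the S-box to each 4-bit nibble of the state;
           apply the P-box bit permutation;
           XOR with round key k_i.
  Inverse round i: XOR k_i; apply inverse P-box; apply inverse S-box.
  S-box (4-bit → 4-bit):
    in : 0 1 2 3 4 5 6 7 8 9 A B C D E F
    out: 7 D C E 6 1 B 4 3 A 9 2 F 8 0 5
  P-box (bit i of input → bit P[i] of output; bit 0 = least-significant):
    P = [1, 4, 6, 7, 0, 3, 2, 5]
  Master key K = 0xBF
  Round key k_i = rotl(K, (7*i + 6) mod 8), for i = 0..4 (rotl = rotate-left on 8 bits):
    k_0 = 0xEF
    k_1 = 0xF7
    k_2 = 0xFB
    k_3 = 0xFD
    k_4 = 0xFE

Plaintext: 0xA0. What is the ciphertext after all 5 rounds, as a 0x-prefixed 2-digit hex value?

0xC7

s_0 = plaintext = 0xA0
s_1 = Round(s_0, k_0) = 0x9C
s_2 = Round(s_1, k_1) = 0x0D
s_3 = Round(s_2, k_2) = 0x76
s_4 = Round(s_3, k_3) = 0x6B
s_5 = Round(s_4, k_4) = 0xC7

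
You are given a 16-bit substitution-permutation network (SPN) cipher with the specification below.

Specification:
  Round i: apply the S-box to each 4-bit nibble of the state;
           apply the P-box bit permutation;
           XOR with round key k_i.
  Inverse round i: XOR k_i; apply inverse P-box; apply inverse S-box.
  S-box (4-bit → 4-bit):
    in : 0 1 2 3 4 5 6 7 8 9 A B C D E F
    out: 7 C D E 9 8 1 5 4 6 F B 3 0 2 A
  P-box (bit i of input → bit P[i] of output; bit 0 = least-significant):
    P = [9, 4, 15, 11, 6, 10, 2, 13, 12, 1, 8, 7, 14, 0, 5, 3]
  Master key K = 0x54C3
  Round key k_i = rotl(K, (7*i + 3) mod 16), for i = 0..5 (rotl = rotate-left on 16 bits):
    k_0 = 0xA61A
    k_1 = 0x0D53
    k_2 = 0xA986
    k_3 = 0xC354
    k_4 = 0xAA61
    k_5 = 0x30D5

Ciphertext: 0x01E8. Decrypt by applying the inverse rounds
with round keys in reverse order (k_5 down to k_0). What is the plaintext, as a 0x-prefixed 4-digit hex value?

0x2F8A

s_0 = ciphertext = 0x01E8
s_1 = InvRound(s_0, k_5) = 0x371E
s_2 = InvRound(s_1, k_4) = 0x3003
s_3 = InvRound(s_2, k_3) = 0xC020
s_4 = InvRound(s_3, k_2) = 0x7315
s_5 = InvRound(s_4, k_1) = 0x6CA4
s_6 = InvRound(s_5, k_0) = 0x2F8A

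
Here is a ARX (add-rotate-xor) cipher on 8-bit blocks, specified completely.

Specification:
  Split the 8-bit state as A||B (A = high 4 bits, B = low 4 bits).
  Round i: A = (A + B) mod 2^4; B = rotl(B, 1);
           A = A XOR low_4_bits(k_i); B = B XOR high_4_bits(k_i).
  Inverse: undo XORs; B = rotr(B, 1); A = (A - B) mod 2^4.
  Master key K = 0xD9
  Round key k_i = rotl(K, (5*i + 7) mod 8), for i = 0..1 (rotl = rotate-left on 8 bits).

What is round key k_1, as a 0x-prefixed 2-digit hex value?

0x9D

K = 0xD9
k_0 = rotl(K, (5*0+7) mod 8) = rotl(K, 7) = 0xEC
k_1 = rotl(K, (5*1+7) mod 8) = rotl(K, 4) = 0x9D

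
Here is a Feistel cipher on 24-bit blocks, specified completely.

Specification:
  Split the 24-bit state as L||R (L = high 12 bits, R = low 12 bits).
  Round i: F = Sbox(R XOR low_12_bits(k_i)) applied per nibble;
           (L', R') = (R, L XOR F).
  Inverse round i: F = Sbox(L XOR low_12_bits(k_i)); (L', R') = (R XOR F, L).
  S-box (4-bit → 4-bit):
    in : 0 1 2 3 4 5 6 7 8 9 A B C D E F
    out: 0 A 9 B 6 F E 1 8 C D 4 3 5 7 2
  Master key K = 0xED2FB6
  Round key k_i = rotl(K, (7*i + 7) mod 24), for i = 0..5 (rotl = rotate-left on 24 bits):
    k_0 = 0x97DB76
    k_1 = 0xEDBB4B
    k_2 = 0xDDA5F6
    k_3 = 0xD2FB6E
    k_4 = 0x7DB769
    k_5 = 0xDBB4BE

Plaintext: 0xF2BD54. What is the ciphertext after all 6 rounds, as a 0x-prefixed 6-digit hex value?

0x64A6AA

s_0 = plaintext = 0xF2BD54
s_1 = Round(s_0, k_0) = 0xD541B2
s_2 = Round(s_1, k_1) = 0x1B2078
s_3 = Round(s_2, k_2) = 0x078E35
s_4 = Round(s_3, k_3) = 0xE35F8C
s_5 = Round(s_4, k_4) = 0xF8C64A
s_6 = Round(s_5, k_5) = 0x64A6AA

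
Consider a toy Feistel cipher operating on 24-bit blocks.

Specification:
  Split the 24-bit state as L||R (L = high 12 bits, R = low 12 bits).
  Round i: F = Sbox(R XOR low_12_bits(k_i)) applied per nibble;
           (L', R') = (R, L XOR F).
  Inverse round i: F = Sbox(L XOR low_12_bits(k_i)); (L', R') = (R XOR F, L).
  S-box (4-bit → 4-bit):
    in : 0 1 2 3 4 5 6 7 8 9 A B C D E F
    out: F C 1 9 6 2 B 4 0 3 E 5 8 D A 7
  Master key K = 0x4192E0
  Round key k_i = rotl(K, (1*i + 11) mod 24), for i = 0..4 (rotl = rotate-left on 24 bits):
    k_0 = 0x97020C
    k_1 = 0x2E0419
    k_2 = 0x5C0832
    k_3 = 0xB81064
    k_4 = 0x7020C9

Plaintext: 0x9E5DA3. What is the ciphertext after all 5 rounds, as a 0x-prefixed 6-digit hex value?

s_0 = plaintext = 0x9E5DA3
s_1 = Round(s_0, k_0) = 0xDA3E02
s_2 = Round(s_1, k_1) = 0xE02366
s_3 = Round(s_2, k_2) = 0x366B24
s_4 = Round(s_3, k_3) = 0xB24609
s_5 = Round(s_4, k_4) = 0x6090AB

0x6090AB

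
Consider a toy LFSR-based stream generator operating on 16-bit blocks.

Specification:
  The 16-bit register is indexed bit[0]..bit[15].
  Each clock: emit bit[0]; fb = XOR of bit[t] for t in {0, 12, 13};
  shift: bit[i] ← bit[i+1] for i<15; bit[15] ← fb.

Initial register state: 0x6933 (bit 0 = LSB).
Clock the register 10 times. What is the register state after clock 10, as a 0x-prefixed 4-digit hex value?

reg_0 = 0x6933
clock 1: out=1, reg = 0x3499
clock 2: out=1, reg = 0x9A4C
clock 3: out=0, reg = 0xCD26
clock 4: out=0, reg = 0x6693
clock 5: out=1, reg = 0x3349
clock 6: out=1, reg = 0x99A4
clock 7: out=0, reg = 0xCCD2
clock 8: out=0, reg = 0x6669
clock 9: out=1, reg = 0x3334
clock 10: out=0, reg = 0x199A

0x199A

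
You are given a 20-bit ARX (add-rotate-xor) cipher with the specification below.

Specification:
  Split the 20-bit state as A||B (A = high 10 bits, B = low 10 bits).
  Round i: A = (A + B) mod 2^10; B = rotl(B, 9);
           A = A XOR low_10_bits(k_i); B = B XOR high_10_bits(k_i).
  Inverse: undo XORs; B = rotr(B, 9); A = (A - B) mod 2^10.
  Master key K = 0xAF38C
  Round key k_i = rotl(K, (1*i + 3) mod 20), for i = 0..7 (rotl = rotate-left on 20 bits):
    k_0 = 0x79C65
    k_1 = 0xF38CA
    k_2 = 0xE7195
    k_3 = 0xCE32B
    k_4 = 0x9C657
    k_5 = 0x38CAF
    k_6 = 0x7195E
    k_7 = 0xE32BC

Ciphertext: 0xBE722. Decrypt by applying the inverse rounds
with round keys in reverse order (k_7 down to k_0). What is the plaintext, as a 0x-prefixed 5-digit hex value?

0xE7870

s_0 = ciphertext = 0xBE722
s_1 = InvRound(s_0, k_7) = 0xBA55C
s_2 = InvRound(s_1, k_6) = 0xA0D34
s_3 = InvRound(s_2, k_5) = 0x9FBAE
s_4 = InvRound(s_3, k_4) = 0x1AFBE
s_5 = InvRound(s_4, k_3) = 0x8D10C
s_6 = InvRound(s_5, k_2) = 0xA0121
s_7 = InvRound(s_6, k_1) = 0x1ADDF
s_8 = InvRound(s_7, k_0) = 0xE7870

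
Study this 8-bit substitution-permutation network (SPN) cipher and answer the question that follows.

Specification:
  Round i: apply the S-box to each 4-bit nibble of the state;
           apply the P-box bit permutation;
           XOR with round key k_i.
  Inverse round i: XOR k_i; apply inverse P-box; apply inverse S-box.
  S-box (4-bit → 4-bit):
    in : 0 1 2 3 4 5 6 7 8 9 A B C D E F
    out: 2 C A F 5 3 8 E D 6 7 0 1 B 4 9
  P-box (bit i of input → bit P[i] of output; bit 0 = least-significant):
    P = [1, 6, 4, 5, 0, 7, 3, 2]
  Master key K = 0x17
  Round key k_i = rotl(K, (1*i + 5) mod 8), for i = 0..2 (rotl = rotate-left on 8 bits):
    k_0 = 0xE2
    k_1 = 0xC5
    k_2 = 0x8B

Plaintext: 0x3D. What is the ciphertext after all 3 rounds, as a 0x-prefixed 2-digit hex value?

0x7F

s_0 = plaintext = 0x3D
s_1 = Round(s_0, k_0) = 0x0D
s_2 = Round(s_1, k_1) = 0x27
s_3 = Round(s_2, k_2) = 0x7F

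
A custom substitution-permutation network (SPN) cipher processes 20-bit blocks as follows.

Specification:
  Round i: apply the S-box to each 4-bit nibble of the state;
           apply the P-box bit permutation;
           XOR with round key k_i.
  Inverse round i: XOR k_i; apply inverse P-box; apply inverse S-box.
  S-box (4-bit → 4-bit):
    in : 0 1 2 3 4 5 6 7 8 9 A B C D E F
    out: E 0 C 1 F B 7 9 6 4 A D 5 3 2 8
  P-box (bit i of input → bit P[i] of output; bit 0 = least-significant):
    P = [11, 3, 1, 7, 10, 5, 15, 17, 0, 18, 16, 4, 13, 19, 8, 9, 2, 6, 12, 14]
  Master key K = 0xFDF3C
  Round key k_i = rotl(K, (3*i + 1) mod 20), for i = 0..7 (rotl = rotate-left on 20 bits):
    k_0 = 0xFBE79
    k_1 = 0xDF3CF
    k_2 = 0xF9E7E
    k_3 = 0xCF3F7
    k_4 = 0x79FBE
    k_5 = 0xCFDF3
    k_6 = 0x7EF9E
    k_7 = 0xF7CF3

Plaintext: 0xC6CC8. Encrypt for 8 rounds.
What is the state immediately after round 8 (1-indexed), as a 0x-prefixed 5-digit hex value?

0x0A334

s_0 = plaintext = 0xC6CC8
s_1 = Round(s_0, k_0) = 0x60B76
s_2 = Round(s_1, k_1) = 0x6EC90
s_3 = Round(s_2, k_2) = 0x60EB1
s_4 = Round(s_3, k_3) = 0x264B3
s_5 = Round(s_4, k_4) = 0x862AF
s_6 = Round(s_5, k_5) = 0x7CC03
s_7 = Round(s_6, k_6) = 0x406BB
s_8 = Round(s_7, k_7) = 0x0A334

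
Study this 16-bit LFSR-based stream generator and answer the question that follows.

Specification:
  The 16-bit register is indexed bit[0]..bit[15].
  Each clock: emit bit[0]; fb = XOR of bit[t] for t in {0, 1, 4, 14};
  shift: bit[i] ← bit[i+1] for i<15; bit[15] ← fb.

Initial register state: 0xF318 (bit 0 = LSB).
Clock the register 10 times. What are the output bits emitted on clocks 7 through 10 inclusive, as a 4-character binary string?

0011

reg_0 = 0xF318
clock 1: out=0, reg = 0x798C
clock 2: out=0, reg = 0xBCC6
clock 3: out=0, reg = 0xDE63
clock 4: out=1, reg = 0xEF31
clock 5: out=1, reg = 0xF798
clock 6: out=0, reg = 0x7BCC
clock 7: out=0, reg = 0xBDE6
clock 8: out=0, reg = 0xDEF3
clock 9: out=1, reg = 0x6F79
clock 10: out=1, reg = 0xB7BC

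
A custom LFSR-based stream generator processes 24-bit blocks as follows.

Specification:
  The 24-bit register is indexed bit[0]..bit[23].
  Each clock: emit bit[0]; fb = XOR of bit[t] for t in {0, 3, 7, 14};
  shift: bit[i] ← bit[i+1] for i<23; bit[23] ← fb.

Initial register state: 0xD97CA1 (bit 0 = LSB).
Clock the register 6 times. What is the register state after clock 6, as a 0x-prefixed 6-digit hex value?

0xA765F2

reg_0 = 0xD97CA1
clock 1: out=1, reg = 0xECBE50
clock 2: out=0, reg = 0x765F28
clock 3: out=0, reg = 0x3B2F94
clock 4: out=0, reg = 0x9D97CA
clock 5: out=0, reg = 0x4ECBE5
clock 6: out=1, reg = 0xA765F2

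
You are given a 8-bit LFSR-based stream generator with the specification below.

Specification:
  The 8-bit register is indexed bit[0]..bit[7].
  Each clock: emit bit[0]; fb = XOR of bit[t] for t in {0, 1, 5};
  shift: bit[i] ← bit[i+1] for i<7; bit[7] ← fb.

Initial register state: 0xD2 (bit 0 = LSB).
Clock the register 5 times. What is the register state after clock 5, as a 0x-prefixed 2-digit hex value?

0xAE

reg_0 = 0xD2
clock 1: out=0, reg = 0xE9
clock 2: out=1, reg = 0x74
clock 3: out=0, reg = 0xBA
clock 4: out=0, reg = 0x5D
clock 5: out=1, reg = 0xAE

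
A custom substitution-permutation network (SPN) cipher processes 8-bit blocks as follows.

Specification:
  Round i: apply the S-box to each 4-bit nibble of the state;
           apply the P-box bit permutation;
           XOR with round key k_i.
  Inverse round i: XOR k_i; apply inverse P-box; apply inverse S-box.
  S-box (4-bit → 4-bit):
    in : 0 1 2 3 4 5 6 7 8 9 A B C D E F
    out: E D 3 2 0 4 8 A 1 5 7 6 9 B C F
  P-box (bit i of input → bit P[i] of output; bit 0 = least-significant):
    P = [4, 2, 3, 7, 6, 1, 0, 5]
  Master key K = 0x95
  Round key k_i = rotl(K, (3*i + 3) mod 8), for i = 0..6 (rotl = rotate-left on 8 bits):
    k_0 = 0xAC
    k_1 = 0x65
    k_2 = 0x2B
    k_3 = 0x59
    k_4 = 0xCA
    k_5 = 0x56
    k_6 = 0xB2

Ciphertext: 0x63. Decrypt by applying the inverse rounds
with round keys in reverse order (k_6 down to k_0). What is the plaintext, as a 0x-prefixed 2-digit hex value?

0x00

s_0 = ciphertext = 0x63
s_1 = InvRound(s_0, k_6) = 0x9C
s_2 = InvRound(s_1, k_5) = 0x2E
s_3 = InvRound(s_2, k_4) = 0xC7
s_4 = InvRound(s_3, k_3) = 0x3F
s_5 = InvRound(s_4, k_2) = 0x42
s_6 = InvRound(s_5, k_1) = 0x03
s_7 = InvRound(s_6, k_0) = 0x00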